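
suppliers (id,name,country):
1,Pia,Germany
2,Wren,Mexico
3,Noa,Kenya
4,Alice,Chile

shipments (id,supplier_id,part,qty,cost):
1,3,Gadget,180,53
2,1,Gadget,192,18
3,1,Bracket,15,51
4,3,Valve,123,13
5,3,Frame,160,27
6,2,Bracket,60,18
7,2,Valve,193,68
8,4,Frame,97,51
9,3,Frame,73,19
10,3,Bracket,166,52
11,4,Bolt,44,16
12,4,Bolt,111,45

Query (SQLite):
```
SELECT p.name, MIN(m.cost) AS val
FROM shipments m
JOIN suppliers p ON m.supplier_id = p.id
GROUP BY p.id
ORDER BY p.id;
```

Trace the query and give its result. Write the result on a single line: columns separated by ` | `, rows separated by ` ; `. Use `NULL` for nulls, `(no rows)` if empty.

Join each shipments row to its suppliers via supplier_id.
Group joined rows by suppliers.id; compute MIN(m.cost) per group.
  1: ids {2, 3} → MIN(m.cost)=18
  2: ids {6, 7} → MIN(m.cost)=18
  3: ids {1, 4, 5, 9, 10} → MIN(m.cost)=13
  4: ids {8, 11, 12} → MIN(m.cost)=16

Pia | 18 ; Wren | 18 ; Noa | 13 ; Alice | 16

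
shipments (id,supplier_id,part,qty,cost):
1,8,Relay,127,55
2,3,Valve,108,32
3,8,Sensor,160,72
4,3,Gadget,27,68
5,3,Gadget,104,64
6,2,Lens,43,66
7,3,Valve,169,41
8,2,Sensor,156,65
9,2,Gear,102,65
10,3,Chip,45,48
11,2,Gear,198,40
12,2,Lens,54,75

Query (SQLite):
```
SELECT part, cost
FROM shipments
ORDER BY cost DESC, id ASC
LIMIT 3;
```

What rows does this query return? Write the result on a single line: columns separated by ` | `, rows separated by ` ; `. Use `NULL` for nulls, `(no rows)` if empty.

Sort by cost desc, tiebreak id asc: (75, id=12), (72, id=3), (68, id=4), (66, id=6), (65, id=8), (65, id=9) …. Take first 3.

Lens | 75 ; Sensor | 72 ; Gadget | 68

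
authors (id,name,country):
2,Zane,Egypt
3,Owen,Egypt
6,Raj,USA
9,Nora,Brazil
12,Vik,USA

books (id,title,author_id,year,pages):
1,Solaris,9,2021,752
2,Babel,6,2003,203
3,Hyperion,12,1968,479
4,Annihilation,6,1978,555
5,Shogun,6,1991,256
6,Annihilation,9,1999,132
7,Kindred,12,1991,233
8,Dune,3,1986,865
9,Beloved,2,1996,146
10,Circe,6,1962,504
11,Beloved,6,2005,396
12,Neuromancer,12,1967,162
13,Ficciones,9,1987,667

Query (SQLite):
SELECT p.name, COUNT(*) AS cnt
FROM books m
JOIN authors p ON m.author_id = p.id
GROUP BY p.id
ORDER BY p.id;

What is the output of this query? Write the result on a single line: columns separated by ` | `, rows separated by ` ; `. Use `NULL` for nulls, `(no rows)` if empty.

Zane | 1 ; Owen | 1 ; Raj | 5 ; Nora | 3 ; Vik | 3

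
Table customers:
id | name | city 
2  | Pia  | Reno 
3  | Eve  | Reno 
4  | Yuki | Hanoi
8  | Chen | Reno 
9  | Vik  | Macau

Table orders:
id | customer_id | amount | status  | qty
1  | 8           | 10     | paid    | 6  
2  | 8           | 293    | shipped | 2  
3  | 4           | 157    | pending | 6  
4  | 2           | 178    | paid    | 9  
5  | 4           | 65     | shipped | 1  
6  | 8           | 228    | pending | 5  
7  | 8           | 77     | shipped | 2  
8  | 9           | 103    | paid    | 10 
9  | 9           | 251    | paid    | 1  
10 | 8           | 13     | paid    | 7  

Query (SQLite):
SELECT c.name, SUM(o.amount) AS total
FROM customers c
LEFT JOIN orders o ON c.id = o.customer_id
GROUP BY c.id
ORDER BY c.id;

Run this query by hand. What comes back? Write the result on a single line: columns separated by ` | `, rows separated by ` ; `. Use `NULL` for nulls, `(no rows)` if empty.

LEFT JOIN keeps every customers row; unmatched ones get NULL for orders columns.
Group by customers.id and compute SUM(o.amount). SUM over an all-NULL group is NULL.
  2: ids {4} → SUM(o.amount)=178
  3: ids {—} → SUM(o.amount)=NULL
  4: ids {3, 5} → SUM(o.amount)=222
  8: ids {1, 2, 6, 7, 10} → SUM(o.amount)=621
  9: ids {8, 9} → SUM(o.amount)=354

Pia | 178 ; Eve | NULL ; Yuki | 222 ; Chen | 621 ; Vik | 354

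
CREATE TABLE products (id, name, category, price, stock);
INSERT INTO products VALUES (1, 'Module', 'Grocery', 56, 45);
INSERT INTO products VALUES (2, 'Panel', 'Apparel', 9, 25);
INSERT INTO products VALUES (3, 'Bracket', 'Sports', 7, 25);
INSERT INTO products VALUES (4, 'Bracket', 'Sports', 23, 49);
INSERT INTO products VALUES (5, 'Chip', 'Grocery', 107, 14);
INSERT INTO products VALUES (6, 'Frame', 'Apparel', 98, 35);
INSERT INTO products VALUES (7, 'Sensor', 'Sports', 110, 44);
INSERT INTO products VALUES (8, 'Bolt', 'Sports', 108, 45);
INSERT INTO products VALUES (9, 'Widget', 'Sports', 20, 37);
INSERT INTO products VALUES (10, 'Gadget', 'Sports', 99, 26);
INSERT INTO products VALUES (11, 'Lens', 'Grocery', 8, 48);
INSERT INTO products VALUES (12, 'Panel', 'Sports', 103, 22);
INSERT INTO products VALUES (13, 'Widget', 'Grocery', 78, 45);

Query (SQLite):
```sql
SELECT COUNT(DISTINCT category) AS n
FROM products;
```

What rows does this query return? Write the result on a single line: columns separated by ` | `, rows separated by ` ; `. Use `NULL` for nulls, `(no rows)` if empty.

Count distinct non-NULL category values.

3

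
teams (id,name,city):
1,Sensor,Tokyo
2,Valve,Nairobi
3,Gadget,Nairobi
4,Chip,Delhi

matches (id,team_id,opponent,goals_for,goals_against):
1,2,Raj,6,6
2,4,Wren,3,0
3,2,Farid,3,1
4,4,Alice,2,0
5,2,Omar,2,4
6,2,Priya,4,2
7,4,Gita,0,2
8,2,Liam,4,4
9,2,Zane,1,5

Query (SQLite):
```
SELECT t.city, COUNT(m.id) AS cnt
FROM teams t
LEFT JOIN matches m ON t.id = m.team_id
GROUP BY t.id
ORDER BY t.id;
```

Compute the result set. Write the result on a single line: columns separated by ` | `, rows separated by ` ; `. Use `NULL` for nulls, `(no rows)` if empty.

Tokyo | 0 ; Nairobi | 6 ; Nairobi | 0 ; Delhi | 3

LEFT JOIN keeps every teams row; unmatched ones get NULL for matches columns.
Group by teams.id and compute COUNT(m.id). COUNT(col) of an all-NULL group is 0.
  1: ids {—} → COUNT(m.id)=0
  2: ids {1, 3, 5, 6, 8, 9} → COUNT(m.id)=6
  3: ids {—} → COUNT(m.id)=0
  4: ids {2, 4, 7} → COUNT(m.id)=3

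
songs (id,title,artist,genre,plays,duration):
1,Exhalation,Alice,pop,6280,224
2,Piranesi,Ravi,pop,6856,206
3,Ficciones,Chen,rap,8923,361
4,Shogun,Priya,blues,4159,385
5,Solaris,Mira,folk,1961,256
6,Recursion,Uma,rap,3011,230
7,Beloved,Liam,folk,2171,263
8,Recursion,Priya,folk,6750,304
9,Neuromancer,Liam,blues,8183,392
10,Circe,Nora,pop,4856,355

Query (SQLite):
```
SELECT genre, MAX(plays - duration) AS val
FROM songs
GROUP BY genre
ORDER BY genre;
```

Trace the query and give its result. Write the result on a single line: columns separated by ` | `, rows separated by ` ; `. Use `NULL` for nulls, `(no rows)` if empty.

For each row compute plays - duration.
Group by genre; take MAX of the expression per group.
  blues: ids {4, 9} → MAX(plays - duration)=7791
  folk: ids {5, 7, 8} → MAX(plays - duration)=6446
  pop: ids {1, 2, 10} → MAX(plays - duration)=6650
  rap: ids {3, 6} → MAX(plays - duration)=8562

blues | 7791 ; folk | 6446 ; pop | 6650 ; rap | 8562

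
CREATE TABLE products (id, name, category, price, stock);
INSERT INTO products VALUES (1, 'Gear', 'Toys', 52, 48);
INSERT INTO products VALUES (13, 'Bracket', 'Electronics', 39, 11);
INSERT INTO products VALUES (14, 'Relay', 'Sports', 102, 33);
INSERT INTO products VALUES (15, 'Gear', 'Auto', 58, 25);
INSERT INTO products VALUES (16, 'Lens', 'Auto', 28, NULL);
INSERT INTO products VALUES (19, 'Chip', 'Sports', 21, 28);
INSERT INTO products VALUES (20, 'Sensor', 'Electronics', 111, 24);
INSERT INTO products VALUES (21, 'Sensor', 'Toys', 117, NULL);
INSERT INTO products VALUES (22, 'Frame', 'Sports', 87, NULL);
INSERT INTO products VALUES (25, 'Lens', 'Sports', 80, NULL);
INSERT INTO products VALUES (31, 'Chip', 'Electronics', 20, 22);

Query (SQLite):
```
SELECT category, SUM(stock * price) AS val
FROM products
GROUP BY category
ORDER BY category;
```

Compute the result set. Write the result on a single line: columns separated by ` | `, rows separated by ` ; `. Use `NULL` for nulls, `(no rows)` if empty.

Auto | 1450 ; Electronics | 3533 ; Sports | 3954 ; Toys | 2496

For each row compute stock * price.
Group by category; take SUM of the expression per group.
  Auto: ids {15, 16} → SUM(stock * price)=1450
  Electronics: ids {13, 20, 31} → SUM(stock * price)=3533
  Sports: ids {14, 19, 22, 25} → SUM(stock * price)=3954
  Toys: ids {1, 21} → SUM(stock * price)=2496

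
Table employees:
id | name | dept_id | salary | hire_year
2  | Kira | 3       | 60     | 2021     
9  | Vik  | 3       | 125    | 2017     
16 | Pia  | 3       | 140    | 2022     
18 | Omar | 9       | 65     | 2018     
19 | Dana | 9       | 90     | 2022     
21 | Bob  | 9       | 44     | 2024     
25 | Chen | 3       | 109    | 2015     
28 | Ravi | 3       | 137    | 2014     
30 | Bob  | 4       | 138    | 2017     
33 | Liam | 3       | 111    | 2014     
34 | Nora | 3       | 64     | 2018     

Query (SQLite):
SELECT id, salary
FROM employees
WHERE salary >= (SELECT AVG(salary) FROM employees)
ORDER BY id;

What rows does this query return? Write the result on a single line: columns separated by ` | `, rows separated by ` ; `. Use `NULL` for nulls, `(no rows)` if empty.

9 | 125 ; 16 | 140 ; 25 | 109 ; 28 | 137 ; 30 | 138 ; 33 | 111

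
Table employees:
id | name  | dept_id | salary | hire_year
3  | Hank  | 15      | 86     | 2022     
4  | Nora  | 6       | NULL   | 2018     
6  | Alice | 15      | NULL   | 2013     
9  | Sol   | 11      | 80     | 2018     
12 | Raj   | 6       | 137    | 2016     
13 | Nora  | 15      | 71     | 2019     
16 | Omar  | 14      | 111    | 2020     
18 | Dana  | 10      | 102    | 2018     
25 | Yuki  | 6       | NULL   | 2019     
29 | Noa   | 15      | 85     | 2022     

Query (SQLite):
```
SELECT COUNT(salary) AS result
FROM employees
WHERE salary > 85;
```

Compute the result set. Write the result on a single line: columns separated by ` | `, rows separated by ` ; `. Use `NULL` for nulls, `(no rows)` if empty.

4

Rows where salary > 85 → salary values: [86, 137, 111, 102].
COUNT(salary) counts non-NULL values → 4.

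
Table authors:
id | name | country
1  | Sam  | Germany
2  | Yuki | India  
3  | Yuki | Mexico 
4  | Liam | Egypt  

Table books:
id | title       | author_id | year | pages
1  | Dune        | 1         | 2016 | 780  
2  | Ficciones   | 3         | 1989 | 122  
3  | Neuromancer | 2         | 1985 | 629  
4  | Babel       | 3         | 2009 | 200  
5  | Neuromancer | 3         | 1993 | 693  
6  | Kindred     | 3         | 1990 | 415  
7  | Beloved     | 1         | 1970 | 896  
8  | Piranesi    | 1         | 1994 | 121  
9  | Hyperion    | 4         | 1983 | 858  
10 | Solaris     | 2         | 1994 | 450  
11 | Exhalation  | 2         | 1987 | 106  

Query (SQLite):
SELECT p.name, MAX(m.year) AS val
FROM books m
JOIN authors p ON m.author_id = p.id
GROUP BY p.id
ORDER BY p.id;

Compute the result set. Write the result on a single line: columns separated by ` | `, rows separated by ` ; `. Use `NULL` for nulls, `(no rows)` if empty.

Join each books row to its authors via author_id.
Group joined rows by authors.id; compute MAX(m.year) per group.
  1: ids {1, 7, 8} → MAX(m.year)=2016
  2: ids {3, 10, 11} → MAX(m.year)=1994
  3: ids {2, 4, 5, 6} → MAX(m.year)=2009
  4: ids {9} → MAX(m.year)=1983

Sam | 2016 ; Yuki | 1994 ; Yuki | 2009 ; Liam | 1983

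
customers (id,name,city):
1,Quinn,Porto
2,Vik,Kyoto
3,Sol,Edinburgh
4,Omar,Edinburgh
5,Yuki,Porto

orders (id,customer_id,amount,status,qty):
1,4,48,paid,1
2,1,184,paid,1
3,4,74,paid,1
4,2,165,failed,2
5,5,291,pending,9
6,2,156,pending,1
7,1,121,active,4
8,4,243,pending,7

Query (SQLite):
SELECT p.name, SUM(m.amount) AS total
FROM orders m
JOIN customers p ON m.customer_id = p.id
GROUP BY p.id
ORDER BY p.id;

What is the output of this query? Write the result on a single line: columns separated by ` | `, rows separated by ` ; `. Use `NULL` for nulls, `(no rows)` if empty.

Join each orders row to its customers via customer_id.
Group joined rows by customers.id; compute SUM(m.amount) per group.
  1: ids {2, 7} → SUM(m.amount)=305
  2: ids {4, 6} → SUM(m.amount)=321
  4: ids {1, 3, 8} → SUM(m.amount)=365
  5: ids {5} → SUM(m.amount)=291

Quinn | 305 ; Vik | 321 ; Omar | 365 ; Yuki | 291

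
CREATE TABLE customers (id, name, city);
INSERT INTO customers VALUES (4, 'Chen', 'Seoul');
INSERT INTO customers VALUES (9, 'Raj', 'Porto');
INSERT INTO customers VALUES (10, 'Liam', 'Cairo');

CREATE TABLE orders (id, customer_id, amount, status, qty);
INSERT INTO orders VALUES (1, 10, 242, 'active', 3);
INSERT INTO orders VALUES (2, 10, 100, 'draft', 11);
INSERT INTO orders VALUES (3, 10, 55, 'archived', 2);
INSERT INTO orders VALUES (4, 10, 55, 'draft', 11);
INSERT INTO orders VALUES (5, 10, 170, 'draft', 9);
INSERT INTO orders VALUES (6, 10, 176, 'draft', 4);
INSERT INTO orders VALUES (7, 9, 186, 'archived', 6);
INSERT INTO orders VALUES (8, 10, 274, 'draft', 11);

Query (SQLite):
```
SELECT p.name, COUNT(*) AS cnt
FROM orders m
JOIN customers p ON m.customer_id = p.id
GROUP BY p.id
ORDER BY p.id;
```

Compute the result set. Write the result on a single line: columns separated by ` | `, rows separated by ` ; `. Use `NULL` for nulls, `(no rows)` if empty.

Join each orders row to its customers via customer_id.
Group joined rows by customers.id; compute COUNT(*) per group.
  9: ids {7} → COUNT(*)=1
  10: ids {1, 2, 3, 4, 5, 6, 8} → COUNT(*)=7

Raj | 1 ; Liam | 7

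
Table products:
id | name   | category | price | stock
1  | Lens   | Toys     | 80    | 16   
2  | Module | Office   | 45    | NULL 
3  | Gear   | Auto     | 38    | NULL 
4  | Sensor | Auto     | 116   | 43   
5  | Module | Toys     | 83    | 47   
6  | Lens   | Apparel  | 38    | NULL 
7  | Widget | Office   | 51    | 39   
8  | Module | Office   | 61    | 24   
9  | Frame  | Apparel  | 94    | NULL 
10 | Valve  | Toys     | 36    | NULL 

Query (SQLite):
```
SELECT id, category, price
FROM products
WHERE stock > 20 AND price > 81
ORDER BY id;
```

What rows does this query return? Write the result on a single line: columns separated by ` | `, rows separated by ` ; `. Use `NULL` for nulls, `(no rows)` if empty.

4 | Auto | 116 ; 5 | Toys | 83

stock > 20: ids {4, 5, 7, 8}
price > 81: ids {4, 5, 9}
Combine with AND.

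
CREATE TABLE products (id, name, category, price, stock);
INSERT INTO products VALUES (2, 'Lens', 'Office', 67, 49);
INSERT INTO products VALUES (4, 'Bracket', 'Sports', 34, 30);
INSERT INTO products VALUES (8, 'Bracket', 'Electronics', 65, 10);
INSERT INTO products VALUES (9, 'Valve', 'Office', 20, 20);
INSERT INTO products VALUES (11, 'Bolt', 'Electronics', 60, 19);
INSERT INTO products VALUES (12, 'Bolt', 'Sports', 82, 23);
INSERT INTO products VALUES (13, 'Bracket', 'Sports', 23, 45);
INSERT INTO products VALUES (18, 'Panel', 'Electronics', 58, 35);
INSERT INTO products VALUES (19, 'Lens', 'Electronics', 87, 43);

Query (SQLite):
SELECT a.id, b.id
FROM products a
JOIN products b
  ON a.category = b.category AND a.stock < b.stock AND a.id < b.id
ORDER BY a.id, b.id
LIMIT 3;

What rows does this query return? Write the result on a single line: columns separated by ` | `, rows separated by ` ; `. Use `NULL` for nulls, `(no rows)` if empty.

4 | 13 ; 8 | 11 ; 8 | 18

Pairs (a,b) with same category, a.stock < b.stock, a.id < b.id.
category groups: Electronics:{8,11,18,19} Office:{2,9} Sports:{4,12,13}
Ordered by (a.id, b.id); first 3.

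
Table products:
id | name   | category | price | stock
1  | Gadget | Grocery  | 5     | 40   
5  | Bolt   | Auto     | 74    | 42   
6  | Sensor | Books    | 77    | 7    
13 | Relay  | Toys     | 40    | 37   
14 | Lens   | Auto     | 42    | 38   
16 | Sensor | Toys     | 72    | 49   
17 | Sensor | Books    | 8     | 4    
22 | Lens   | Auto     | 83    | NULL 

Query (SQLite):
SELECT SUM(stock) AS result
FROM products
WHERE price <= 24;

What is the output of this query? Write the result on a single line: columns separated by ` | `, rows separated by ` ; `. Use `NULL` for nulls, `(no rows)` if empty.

44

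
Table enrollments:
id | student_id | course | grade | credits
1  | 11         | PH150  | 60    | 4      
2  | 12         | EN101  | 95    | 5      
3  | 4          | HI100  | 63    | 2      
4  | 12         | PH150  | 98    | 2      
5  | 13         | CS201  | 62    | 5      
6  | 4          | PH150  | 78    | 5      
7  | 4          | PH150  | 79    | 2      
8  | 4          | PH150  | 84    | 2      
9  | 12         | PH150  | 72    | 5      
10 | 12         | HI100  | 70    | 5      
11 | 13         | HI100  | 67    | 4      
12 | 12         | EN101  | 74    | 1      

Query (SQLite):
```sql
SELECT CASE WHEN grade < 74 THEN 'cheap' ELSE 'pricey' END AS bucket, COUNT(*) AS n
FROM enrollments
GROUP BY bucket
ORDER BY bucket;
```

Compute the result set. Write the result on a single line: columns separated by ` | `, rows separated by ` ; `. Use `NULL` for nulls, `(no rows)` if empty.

Bucket rows by grade < 74 → 'cheap' else 'pricey'; count each bucket.

cheap | 6 ; pricey | 6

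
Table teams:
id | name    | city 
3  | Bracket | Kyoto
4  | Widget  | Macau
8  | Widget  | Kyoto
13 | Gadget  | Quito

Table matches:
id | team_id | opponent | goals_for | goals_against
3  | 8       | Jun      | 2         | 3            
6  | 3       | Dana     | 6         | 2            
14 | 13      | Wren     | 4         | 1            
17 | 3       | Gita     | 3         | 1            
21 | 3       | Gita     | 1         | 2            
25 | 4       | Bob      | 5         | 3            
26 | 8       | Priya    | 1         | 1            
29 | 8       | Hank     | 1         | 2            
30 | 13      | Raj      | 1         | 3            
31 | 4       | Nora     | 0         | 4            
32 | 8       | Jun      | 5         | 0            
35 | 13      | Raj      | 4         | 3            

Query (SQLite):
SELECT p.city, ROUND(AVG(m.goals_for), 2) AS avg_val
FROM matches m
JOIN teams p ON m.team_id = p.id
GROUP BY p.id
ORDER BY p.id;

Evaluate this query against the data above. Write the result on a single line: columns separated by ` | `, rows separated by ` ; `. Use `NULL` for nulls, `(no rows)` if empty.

Kyoto | 3.33 ; Macau | 2.5 ; Kyoto | 2.25 ; Quito | 3

Join each matches row to its teams via team_id.
Group joined rows by teams.id; compute ROUND(AVG(m.goals_for), 2) per group.
  3: ids {6, 17, 21} → ROUND(AVG(m.goals_for), 2)=3.33
  4: ids {25, 31} → ROUND(AVG(m.goals_for), 2)=2.5
  8: ids {3, 26, 29, 32} → ROUND(AVG(m.goals_for), 2)=2.25
  13: ids {14, 30, 35} → ROUND(AVG(m.goals_for), 2)=3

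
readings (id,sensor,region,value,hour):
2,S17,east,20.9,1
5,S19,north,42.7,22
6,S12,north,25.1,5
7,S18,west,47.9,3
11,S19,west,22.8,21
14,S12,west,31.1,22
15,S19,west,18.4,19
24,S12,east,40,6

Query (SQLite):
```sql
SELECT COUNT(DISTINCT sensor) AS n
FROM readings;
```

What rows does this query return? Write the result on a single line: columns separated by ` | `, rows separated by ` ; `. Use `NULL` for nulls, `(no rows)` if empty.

4

Count distinct non-NULL sensor values.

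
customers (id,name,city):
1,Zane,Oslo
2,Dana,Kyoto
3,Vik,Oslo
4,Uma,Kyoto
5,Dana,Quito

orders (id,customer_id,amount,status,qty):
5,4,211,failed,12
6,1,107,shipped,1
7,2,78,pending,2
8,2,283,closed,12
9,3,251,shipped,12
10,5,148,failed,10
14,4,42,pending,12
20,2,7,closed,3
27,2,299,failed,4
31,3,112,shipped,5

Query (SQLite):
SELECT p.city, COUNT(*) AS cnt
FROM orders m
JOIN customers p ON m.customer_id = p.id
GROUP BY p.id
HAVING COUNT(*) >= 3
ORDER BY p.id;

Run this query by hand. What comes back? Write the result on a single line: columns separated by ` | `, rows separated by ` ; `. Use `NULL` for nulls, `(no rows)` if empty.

Kyoto | 4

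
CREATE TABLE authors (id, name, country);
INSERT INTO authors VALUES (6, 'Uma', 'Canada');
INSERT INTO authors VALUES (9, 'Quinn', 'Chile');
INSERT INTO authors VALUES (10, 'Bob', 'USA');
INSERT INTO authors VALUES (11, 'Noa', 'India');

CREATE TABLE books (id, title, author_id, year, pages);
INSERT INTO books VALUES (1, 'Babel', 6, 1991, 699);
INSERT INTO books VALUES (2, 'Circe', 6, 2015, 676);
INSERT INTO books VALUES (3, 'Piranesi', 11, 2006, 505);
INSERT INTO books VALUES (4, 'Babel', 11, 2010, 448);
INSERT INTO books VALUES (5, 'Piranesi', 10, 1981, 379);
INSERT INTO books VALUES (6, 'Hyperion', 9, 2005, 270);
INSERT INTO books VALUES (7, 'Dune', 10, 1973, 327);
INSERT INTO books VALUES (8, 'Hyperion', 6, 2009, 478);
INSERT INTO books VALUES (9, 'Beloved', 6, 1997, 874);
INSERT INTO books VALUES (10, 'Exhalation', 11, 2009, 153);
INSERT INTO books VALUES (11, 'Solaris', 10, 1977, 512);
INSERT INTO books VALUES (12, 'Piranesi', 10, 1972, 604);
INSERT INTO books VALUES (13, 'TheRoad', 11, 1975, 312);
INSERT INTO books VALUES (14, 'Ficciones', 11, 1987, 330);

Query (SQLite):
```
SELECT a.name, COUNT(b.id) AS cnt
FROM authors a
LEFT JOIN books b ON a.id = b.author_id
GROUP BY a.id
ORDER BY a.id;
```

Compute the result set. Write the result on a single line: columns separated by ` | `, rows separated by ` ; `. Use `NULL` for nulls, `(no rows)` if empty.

LEFT JOIN keeps every authors row; unmatched ones get NULL for books columns.
Group by authors.id and compute COUNT(b.id). COUNT(col) of an all-NULL group is 0.
  6: ids {1, 2, 8, 9} → COUNT(b.id)=4
  9: ids {6} → COUNT(b.id)=1
  10: ids {5, 7, 11, 12} → COUNT(b.id)=4
  11: ids {3, 4, 10, 13, 14} → COUNT(b.id)=5

Uma | 4 ; Quinn | 1 ; Bob | 4 ; Noa | 5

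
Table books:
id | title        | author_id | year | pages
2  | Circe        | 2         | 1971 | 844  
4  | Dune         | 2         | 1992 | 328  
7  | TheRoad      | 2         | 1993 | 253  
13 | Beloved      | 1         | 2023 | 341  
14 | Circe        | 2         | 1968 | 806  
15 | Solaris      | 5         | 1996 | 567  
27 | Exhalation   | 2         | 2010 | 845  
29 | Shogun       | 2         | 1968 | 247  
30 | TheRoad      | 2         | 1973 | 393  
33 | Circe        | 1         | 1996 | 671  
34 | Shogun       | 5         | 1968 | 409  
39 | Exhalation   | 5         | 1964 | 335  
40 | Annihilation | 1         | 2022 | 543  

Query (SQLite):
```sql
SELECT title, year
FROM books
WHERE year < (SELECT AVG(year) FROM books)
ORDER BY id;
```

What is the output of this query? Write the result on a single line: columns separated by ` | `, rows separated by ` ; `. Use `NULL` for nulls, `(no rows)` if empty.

Circe | 1971 ; Circe | 1968 ; Shogun | 1968 ; TheRoad | 1973 ; Shogun | 1968 ; Exhalation | 1964

Scalar subquery: AVG(year) over all books rows = 1988.0.
Keep rows where year < that value.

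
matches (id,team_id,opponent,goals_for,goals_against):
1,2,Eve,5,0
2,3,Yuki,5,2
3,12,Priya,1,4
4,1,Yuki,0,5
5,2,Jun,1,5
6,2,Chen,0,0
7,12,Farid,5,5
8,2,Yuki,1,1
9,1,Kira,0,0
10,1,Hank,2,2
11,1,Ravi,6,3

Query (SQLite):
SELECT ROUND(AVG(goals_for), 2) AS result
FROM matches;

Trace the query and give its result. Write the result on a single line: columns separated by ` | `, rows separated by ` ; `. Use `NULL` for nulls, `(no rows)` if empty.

2.36

All goals_for values: [5, 5, 1, 0, 1, 0, 5, 1, 0, 2, 6].
AVG = 26 / 11 (rounded to 2 dp).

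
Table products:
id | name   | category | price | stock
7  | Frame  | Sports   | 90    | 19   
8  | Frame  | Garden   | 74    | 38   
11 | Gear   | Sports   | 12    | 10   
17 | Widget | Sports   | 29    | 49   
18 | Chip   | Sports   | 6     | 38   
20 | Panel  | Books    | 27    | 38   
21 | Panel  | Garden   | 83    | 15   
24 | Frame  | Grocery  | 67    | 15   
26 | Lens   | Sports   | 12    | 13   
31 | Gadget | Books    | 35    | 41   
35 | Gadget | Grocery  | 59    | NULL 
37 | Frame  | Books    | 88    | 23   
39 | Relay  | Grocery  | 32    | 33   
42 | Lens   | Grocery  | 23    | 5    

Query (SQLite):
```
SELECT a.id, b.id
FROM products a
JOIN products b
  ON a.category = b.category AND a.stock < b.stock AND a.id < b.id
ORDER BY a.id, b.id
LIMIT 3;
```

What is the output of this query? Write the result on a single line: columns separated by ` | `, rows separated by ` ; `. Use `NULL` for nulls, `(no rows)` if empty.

7 | 17 ; 7 | 18 ; 11 | 17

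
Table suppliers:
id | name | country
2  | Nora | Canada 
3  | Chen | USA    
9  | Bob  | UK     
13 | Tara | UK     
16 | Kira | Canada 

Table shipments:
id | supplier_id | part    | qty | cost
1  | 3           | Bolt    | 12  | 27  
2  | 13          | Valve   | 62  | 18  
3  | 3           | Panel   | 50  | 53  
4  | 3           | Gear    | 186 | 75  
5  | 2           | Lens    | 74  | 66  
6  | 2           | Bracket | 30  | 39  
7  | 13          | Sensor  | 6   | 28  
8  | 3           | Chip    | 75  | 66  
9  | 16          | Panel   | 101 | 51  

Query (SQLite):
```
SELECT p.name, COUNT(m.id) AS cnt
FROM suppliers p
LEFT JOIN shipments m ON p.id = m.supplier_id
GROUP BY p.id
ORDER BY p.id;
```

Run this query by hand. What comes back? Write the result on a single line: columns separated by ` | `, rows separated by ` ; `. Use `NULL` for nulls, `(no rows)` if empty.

Nora | 2 ; Chen | 4 ; Bob | 0 ; Tara | 2 ; Kira | 1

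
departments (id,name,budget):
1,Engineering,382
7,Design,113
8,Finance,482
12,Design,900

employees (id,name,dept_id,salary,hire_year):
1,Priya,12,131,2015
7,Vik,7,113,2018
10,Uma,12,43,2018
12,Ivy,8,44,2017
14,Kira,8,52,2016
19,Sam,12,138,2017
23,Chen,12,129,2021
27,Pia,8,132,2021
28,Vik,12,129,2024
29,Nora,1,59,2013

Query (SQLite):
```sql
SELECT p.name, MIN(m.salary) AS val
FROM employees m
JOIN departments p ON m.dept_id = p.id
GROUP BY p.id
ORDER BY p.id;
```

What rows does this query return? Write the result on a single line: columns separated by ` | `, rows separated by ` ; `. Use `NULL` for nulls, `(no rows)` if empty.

Join each employees row to its departments via dept_id.
Group joined rows by departments.id; compute MIN(m.salary) per group.
  1: ids {29} → MIN(m.salary)=59
  7: ids {7} → MIN(m.salary)=113
  8: ids {12, 14, 27} → MIN(m.salary)=44
  12: ids {1, 10, 19, 23, 28} → MIN(m.salary)=43

Engineering | 59 ; Design | 113 ; Finance | 44 ; Design | 43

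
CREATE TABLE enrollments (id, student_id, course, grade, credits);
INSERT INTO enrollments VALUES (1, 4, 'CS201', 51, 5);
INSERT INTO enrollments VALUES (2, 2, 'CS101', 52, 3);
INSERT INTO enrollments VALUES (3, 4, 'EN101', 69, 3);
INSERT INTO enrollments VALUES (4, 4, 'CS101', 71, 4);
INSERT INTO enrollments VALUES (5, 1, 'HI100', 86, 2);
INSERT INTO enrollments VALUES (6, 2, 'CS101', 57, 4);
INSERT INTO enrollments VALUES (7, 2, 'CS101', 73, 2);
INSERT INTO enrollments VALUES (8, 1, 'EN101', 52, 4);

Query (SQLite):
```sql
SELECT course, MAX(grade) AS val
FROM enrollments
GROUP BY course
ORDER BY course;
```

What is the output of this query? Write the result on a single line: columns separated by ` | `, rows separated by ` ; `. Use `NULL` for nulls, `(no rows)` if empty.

CS101 | 73 ; CS201 | 51 ; EN101 | 69 ; HI100 | 86

Partition enrollments by course; compute MAX(grade) within each group.
  CS101: ids {2, 4, 6, 7} → MAX(grade)=73
  CS201: ids {1} → MAX(grade)=51
  EN101: ids {3, 8} → MAX(grade)=69
  HI100: ids {5} → MAX(grade)=86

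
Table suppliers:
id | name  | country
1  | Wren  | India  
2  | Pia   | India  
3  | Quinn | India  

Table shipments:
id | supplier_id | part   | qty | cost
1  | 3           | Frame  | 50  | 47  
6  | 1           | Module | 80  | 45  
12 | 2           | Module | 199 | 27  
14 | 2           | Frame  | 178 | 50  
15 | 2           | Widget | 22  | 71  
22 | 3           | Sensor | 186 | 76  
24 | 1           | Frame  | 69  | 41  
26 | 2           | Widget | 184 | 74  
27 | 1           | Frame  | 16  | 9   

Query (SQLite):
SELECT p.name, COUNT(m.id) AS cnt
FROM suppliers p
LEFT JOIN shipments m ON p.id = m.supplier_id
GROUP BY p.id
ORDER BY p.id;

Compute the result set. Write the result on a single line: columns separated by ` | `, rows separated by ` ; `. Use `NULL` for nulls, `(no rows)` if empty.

Wren | 3 ; Pia | 4 ; Quinn | 2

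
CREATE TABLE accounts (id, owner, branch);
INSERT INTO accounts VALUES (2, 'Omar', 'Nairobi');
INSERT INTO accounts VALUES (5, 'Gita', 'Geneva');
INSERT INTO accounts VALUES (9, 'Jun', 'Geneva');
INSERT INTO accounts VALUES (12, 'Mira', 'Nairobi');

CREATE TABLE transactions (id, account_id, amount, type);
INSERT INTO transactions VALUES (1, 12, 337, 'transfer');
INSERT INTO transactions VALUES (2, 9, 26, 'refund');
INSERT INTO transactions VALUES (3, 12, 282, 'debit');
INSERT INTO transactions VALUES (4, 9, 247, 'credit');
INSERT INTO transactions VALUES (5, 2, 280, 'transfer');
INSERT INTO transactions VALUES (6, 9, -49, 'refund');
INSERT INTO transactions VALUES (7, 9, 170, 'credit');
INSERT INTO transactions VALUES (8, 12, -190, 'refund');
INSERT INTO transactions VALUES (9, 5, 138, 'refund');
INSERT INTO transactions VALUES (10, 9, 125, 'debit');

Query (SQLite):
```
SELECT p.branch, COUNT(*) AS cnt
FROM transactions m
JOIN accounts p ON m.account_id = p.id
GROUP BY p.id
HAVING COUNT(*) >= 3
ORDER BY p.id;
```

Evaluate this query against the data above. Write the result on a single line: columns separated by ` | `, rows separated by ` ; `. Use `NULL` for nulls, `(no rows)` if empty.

Geneva | 5 ; Nairobi | 3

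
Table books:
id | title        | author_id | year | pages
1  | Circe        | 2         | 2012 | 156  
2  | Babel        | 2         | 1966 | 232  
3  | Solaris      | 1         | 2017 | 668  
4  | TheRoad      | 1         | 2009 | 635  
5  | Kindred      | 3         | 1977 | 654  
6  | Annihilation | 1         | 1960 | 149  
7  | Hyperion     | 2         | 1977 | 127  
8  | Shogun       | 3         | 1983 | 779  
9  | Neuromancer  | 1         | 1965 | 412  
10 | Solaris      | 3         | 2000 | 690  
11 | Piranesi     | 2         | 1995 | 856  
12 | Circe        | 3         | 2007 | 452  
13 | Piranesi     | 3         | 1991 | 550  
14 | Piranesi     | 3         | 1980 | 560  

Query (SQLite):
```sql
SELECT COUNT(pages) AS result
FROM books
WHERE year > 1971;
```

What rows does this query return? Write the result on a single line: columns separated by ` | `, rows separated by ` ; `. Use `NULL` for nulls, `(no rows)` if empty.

Rows where year > 1971 → pages values: [156, 668, 635, 654, 127, 779, 690, 856, 452, 550, 560].
COUNT(pages) counts non-NULL values → 11.

11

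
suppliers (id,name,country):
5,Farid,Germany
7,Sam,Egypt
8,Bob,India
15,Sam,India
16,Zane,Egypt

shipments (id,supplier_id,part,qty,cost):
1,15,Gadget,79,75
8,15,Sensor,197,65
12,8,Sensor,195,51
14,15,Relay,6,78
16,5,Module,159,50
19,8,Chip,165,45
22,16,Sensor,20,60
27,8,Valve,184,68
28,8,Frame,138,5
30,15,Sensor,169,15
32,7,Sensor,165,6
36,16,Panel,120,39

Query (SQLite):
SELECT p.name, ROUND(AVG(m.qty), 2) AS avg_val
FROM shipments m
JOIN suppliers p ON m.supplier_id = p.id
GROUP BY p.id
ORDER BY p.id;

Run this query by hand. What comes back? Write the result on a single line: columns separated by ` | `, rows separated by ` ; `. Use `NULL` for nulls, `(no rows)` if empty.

Join each shipments row to its suppliers via supplier_id.
Group joined rows by suppliers.id; compute ROUND(AVG(m.qty), 2) per group.
  5: ids {16} → ROUND(AVG(m.qty), 2)=159
  7: ids {32} → ROUND(AVG(m.qty), 2)=165
  8: ids {12, 19, 27, 28} → ROUND(AVG(m.qty), 2)=170.5
  15: ids {1, 8, 14, 30} → ROUND(AVG(m.qty), 2)=112.75
  16: ids {22, 36} → ROUND(AVG(m.qty), 2)=70

Farid | 159 ; Sam | 165 ; Bob | 170.5 ; Sam | 112.75 ; Zane | 70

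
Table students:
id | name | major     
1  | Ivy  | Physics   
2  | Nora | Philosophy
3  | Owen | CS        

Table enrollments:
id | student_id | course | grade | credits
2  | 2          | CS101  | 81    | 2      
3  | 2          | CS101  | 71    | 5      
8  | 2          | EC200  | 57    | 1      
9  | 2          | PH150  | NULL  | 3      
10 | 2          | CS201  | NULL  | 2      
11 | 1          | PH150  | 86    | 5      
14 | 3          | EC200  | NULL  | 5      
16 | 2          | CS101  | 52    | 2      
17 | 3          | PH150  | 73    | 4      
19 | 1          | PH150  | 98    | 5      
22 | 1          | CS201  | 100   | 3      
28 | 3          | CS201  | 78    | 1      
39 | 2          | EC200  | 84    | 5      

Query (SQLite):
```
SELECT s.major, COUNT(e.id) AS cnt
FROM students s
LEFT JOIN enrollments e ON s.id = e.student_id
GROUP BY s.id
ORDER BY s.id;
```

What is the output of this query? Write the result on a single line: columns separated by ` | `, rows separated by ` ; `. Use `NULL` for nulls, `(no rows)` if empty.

Physics | 3 ; Philosophy | 7 ; CS | 3

LEFT JOIN keeps every students row; unmatched ones get NULL for enrollments columns.
Group by students.id and compute COUNT(e.id). COUNT(col) of an all-NULL group is 0.
  1: ids {11, 19, 22} → COUNT(e.id)=3
  2: ids {2, 3, 8, 9, 10, 16, 39} → COUNT(e.id)=7
  3: ids {14, 17, 28} → COUNT(e.id)=3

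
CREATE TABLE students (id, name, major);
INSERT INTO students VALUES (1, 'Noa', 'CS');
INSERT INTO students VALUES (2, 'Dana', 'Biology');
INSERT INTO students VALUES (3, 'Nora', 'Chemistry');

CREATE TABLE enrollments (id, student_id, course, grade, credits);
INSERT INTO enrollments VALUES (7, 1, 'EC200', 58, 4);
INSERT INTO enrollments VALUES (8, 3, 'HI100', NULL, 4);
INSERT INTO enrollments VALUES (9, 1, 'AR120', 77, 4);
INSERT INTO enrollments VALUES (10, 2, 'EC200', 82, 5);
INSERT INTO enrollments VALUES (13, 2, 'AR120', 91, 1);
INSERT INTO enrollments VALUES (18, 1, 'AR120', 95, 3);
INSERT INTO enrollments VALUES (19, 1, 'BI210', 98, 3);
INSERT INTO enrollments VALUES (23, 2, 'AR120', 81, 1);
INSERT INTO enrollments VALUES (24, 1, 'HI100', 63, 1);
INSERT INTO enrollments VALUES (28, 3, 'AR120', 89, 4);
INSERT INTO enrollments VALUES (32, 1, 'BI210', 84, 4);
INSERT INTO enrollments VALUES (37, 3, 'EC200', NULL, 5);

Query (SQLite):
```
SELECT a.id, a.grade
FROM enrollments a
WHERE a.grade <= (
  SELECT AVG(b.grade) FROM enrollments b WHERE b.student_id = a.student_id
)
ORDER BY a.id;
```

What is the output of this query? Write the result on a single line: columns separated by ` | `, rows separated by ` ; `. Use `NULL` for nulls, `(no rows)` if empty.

7 | 58 ; 9 | 77 ; 10 | 82 ; 23 | 81 ; 24 | 63 ; 28 | 89

For each enrollments row a, compute AVG(grade) over rows sharing a.student_id.
Keep row a if a.grade <= that per-group AVG.
  student_id=1: AVG(grade) = 79.166667
  student_id=2: AVG(grade) = 84.666667
  student_id=3: AVG(grade) = 89.0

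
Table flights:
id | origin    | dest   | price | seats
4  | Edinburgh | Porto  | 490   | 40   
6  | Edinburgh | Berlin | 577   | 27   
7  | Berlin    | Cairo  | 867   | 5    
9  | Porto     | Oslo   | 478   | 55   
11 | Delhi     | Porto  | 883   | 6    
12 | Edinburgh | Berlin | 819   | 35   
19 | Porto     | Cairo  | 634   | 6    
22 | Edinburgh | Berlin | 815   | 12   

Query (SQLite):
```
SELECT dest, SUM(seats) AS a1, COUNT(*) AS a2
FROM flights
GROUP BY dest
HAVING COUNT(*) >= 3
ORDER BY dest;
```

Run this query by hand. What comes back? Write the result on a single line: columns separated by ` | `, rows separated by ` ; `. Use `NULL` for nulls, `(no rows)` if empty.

Berlin | 74 | 3

Group flights by dest.
Per group compute: SUM(seats), COUNT(*).
HAVING: drop groups with fewer than 3 rows.
  Berlin: ids {6, 12, 22} → SUM(seats)=74, COUNT(*)=3
  Cairo: ids {7, 19} → SUM(seats)=11, COUNT(*)=2
  Oslo: ids {9} → SUM(seats)=55, COUNT(*)=1
  Porto: ids {4, 11} → SUM(seats)=46, COUNT(*)=2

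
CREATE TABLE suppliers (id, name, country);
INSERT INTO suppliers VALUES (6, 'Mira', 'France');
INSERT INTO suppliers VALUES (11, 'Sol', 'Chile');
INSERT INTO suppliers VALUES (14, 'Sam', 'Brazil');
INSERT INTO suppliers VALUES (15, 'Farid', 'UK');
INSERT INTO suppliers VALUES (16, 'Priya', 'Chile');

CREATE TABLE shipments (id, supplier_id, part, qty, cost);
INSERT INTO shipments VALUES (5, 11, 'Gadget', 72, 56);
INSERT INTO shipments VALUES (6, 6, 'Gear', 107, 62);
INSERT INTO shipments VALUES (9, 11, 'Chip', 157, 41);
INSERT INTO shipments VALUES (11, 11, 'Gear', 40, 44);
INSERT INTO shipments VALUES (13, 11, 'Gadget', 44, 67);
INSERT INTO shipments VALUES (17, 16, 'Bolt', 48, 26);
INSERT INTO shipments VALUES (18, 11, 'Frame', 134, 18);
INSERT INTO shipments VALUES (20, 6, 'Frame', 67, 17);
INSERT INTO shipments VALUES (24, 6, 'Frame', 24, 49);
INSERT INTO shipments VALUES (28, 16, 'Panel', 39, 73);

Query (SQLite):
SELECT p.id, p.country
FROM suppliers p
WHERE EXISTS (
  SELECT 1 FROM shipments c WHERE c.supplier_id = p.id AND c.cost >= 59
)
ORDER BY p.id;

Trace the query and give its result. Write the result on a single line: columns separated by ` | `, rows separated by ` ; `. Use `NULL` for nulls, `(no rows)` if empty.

For each suppliers row, check whether any shipments with matching supplier_id has cost >= 59.
Keep rows where that is true.

6 | France ; 11 | Chile ; 16 | Chile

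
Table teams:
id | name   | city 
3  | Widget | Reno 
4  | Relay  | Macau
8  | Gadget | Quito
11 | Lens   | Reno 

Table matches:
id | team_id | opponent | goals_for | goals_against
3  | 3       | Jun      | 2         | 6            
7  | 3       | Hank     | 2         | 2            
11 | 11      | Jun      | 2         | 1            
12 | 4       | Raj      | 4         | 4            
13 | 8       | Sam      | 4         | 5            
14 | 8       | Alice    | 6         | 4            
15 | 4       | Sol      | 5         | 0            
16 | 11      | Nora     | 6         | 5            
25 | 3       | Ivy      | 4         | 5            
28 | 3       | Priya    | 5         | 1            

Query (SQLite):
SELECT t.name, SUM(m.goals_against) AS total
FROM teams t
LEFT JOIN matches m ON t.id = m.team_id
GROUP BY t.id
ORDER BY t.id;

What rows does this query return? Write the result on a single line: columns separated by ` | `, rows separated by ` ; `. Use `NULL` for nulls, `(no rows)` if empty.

LEFT JOIN keeps every teams row; unmatched ones get NULL for matches columns.
Group by teams.id and compute SUM(m.goals_against). SUM over an all-NULL group is NULL.
  3: ids {3, 7, 25, 28} → SUM(m.goals_against)=14
  4: ids {12, 15} → SUM(m.goals_against)=4
  8: ids {13, 14} → SUM(m.goals_against)=9
  11: ids {11, 16} → SUM(m.goals_against)=6

Widget | 14 ; Relay | 4 ; Gadget | 9 ; Lens | 6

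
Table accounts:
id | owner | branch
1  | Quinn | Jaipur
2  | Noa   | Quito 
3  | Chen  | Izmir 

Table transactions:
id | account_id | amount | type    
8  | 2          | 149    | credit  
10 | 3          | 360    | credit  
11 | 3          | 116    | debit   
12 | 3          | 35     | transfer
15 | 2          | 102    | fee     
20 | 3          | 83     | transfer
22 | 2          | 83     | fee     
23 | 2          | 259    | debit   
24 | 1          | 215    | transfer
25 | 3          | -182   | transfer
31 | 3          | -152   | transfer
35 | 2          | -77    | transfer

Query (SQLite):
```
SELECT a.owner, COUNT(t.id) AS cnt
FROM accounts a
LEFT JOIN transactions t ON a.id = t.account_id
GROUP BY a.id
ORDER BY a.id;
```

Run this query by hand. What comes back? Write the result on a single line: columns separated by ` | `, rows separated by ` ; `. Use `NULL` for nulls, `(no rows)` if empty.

Quinn | 1 ; Noa | 5 ; Chen | 6

LEFT JOIN keeps every accounts row; unmatched ones get NULL for transactions columns.
Group by accounts.id and compute COUNT(t.id). COUNT(col) of an all-NULL group is 0.
  1: ids {24} → COUNT(t.id)=1
  2: ids {8, 15, 22, 23, 35} → COUNT(t.id)=5
  3: ids {10, 11, 12, 20, 25, 31} → COUNT(t.id)=6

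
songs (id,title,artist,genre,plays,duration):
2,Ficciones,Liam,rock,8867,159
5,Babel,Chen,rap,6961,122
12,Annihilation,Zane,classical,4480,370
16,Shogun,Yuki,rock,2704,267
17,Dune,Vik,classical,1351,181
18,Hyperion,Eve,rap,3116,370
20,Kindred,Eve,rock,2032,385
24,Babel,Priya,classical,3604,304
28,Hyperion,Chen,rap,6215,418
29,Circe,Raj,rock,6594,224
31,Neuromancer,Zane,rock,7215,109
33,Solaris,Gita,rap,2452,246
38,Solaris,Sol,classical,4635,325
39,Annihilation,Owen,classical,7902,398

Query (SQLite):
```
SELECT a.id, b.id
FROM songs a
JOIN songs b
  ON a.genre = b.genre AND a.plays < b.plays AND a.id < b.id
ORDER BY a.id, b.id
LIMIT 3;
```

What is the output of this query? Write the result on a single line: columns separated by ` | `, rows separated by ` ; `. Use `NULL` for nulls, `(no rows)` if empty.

12 | 38 ; 12 | 39 ; 16 | 29

Pairs (a,b) with same genre, a.plays < b.plays, a.id < b.id.
genre groups: classical:{12,17,24,38,39} rap:{5,18,28,33} rock:{2,16,20,29,31}
Ordered by (a.id, b.id); first 3.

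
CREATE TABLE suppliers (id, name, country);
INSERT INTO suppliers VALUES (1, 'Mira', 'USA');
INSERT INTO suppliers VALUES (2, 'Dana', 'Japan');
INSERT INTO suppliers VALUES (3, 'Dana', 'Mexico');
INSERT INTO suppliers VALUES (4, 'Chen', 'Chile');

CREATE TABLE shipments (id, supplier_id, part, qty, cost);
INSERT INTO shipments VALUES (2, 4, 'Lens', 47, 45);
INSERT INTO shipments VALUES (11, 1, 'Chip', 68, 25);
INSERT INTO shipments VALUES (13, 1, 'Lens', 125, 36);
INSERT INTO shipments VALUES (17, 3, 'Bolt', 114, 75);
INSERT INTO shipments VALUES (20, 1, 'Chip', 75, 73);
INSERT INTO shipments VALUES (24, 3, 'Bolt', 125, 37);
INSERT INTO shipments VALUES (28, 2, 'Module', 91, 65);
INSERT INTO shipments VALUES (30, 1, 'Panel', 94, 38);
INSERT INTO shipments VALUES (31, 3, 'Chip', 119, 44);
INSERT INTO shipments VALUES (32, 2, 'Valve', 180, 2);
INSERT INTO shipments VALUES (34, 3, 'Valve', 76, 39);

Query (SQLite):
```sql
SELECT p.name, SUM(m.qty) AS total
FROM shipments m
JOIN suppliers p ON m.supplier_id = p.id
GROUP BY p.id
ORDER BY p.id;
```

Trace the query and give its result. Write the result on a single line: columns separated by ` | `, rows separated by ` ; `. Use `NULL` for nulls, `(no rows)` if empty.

Join each shipments row to its suppliers via supplier_id.
Group joined rows by suppliers.id; compute SUM(m.qty) per group.
  1: ids {11, 13, 20, 30} → SUM(m.qty)=362
  2: ids {28, 32} → SUM(m.qty)=271
  3: ids {17, 24, 31, 34} → SUM(m.qty)=434
  4: ids {2} → SUM(m.qty)=47

Mira | 362 ; Dana | 271 ; Dana | 434 ; Chen | 47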